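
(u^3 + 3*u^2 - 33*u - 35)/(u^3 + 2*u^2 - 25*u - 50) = (u^2 + 8*u + 7)/(u^2 + 7*u + 10)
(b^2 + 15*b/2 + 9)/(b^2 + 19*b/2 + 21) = (2*b + 3)/(2*b + 7)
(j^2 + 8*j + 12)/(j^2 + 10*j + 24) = (j + 2)/(j + 4)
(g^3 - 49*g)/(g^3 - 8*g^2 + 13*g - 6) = g*(g^2 - 49)/(g^3 - 8*g^2 + 13*g - 6)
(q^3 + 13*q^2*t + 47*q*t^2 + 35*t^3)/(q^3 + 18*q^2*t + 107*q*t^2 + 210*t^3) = (q + t)/(q + 6*t)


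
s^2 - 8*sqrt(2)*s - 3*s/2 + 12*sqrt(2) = (s - 3/2)*(s - 8*sqrt(2))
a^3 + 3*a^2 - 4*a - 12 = (a - 2)*(a + 2)*(a + 3)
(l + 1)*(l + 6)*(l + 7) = l^3 + 14*l^2 + 55*l + 42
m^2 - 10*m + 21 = (m - 7)*(m - 3)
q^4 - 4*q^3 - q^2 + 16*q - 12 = (q - 3)*(q - 2)*(q - 1)*(q + 2)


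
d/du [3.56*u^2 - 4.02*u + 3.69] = 7.12*u - 4.02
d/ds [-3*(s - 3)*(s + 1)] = 6 - 6*s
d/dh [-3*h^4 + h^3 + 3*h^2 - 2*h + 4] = -12*h^3 + 3*h^2 + 6*h - 2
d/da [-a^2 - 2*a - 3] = -2*a - 2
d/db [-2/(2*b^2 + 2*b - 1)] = 4*(2*b + 1)/(2*b^2 + 2*b - 1)^2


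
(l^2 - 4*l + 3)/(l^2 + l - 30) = (l^2 - 4*l + 3)/(l^2 + l - 30)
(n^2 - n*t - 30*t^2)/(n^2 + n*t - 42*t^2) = (n + 5*t)/(n + 7*t)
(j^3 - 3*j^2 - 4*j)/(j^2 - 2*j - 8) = j*(j + 1)/(j + 2)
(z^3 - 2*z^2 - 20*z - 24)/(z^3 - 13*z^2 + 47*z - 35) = (z^3 - 2*z^2 - 20*z - 24)/(z^3 - 13*z^2 + 47*z - 35)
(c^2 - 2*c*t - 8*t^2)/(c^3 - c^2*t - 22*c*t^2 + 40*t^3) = (-c - 2*t)/(-c^2 - 3*c*t + 10*t^2)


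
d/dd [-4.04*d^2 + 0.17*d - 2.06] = 0.17 - 8.08*d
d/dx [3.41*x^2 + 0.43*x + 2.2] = 6.82*x + 0.43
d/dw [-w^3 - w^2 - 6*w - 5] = -3*w^2 - 2*w - 6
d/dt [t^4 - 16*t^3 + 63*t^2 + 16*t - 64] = 4*t^3 - 48*t^2 + 126*t + 16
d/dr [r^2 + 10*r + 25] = 2*r + 10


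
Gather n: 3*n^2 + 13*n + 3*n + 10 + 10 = 3*n^2 + 16*n + 20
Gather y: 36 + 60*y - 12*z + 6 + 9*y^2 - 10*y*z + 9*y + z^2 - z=9*y^2 + y*(69 - 10*z) + z^2 - 13*z + 42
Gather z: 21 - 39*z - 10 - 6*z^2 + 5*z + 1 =-6*z^2 - 34*z + 12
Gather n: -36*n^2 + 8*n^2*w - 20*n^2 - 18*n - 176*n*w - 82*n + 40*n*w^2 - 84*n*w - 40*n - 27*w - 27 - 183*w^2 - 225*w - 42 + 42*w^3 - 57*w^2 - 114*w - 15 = n^2*(8*w - 56) + n*(40*w^2 - 260*w - 140) + 42*w^3 - 240*w^2 - 366*w - 84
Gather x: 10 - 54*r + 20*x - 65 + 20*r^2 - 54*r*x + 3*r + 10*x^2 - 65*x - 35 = 20*r^2 - 51*r + 10*x^2 + x*(-54*r - 45) - 90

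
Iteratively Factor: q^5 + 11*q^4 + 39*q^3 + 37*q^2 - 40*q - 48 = (q + 1)*(q^4 + 10*q^3 + 29*q^2 + 8*q - 48) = (q + 1)*(q + 4)*(q^3 + 6*q^2 + 5*q - 12) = (q + 1)*(q + 4)^2*(q^2 + 2*q - 3) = (q - 1)*(q + 1)*(q + 4)^2*(q + 3)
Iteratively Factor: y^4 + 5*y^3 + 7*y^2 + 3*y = (y + 1)*(y^3 + 4*y^2 + 3*y) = y*(y + 1)*(y^2 + 4*y + 3) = y*(y + 1)^2*(y + 3)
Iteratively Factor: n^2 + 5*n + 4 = (n + 1)*(n + 4)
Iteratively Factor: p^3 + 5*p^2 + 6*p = (p)*(p^2 + 5*p + 6) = p*(p + 2)*(p + 3)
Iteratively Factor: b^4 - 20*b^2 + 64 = (b - 4)*(b^3 + 4*b^2 - 4*b - 16) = (b - 4)*(b + 4)*(b^2 - 4) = (b - 4)*(b - 2)*(b + 4)*(b + 2)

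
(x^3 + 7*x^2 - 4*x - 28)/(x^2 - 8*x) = (x^3 + 7*x^2 - 4*x - 28)/(x*(x - 8))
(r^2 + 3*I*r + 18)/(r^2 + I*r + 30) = (r - 3*I)/(r - 5*I)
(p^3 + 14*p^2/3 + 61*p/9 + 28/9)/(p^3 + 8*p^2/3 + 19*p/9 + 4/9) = (3*p + 7)/(3*p + 1)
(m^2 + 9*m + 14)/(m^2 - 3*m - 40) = (m^2 + 9*m + 14)/(m^2 - 3*m - 40)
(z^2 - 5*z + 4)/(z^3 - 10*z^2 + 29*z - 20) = 1/(z - 5)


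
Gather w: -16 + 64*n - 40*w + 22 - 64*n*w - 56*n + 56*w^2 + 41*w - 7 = 8*n + 56*w^2 + w*(1 - 64*n) - 1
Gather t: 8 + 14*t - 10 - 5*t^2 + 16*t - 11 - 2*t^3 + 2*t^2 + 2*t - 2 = -2*t^3 - 3*t^2 + 32*t - 15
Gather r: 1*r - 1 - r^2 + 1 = -r^2 + r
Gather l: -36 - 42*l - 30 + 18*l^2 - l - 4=18*l^2 - 43*l - 70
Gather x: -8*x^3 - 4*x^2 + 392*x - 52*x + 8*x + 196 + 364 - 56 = -8*x^3 - 4*x^2 + 348*x + 504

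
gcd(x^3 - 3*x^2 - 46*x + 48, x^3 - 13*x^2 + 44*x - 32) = x^2 - 9*x + 8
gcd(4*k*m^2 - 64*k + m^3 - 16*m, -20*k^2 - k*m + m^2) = 4*k + m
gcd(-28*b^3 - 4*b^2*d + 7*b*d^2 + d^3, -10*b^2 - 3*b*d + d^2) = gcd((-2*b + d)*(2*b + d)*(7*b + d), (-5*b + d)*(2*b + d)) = 2*b + d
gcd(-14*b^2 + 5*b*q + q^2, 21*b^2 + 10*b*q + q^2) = 7*b + q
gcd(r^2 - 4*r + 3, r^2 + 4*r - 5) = r - 1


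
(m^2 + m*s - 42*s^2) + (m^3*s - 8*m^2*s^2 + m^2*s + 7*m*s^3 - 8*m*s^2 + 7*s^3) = m^3*s - 8*m^2*s^2 + m^2*s + m^2 + 7*m*s^3 - 8*m*s^2 + m*s + 7*s^3 - 42*s^2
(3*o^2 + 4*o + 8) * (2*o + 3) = 6*o^3 + 17*o^2 + 28*o + 24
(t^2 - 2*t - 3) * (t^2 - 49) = t^4 - 2*t^3 - 52*t^2 + 98*t + 147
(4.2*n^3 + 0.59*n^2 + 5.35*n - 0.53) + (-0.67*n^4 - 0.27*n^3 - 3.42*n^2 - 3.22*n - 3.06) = -0.67*n^4 + 3.93*n^3 - 2.83*n^2 + 2.13*n - 3.59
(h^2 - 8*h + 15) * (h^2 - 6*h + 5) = h^4 - 14*h^3 + 68*h^2 - 130*h + 75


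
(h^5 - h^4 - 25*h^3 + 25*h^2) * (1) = h^5 - h^4 - 25*h^3 + 25*h^2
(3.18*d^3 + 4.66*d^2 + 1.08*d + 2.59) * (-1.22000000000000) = -3.8796*d^3 - 5.6852*d^2 - 1.3176*d - 3.1598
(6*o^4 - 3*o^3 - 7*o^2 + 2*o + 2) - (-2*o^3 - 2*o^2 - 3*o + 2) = 6*o^4 - o^3 - 5*o^2 + 5*o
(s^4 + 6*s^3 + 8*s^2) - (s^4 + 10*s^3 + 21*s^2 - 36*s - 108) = -4*s^3 - 13*s^2 + 36*s + 108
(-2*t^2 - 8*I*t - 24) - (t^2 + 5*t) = -3*t^2 - 5*t - 8*I*t - 24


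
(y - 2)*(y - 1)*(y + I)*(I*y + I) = I*y^4 - y^3 - 2*I*y^3 + 2*y^2 - I*y^2 + y + 2*I*y - 2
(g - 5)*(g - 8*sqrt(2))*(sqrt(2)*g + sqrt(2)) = sqrt(2)*g^3 - 16*g^2 - 4*sqrt(2)*g^2 - 5*sqrt(2)*g + 64*g + 80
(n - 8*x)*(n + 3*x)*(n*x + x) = n^3*x - 5*n^2*x^2 + n^2*x - 24*n*x^3 - 5*n*x^2 - 24*x^3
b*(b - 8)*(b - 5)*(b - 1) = b^4 - 14*b^3 + 53*b^2 - 40*b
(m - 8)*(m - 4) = m^2 - 12*m + 32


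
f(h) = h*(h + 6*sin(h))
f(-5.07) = -2.79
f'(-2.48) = 3.09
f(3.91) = -1.02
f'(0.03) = 0.42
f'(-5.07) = -15.17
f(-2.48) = 15.29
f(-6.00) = 25.94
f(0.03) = 0.01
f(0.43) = 1.26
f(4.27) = -4.92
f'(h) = h*(6*cos(h) + 1) + h + 6*sin(h)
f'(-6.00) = -44.89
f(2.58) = 14.90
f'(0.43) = 5.71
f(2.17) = 15.46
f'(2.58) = -4.75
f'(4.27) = -7.85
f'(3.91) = -13.22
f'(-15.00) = 34.47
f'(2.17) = 1.95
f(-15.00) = 283.53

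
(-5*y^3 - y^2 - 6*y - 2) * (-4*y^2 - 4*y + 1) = 20*y^5 + 24*y^4 + 23*y^3 + 31*y^2 + 2*y - 2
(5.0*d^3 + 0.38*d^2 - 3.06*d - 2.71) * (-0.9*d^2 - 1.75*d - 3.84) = -4.5*d^5 - 9.092*d^4 - 17.111*d^3 + 6.3348*d^2 + 16.4929*d + 10.4064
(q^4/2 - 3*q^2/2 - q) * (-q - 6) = -q^5/2 - 3*q^4 + 3*q^3/2 + 10*q^2 + 6*q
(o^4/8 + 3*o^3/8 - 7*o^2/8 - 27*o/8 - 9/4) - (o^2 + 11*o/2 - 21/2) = o^4/8 + 3*o^3/8 - 15*o^2/8 - 71*o/8 + 33/4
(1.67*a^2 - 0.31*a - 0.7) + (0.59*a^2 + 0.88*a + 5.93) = 2.26*a^2 + 0.57*a + 5.23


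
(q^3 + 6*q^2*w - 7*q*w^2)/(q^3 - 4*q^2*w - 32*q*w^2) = (-q^2 - 6*q*w + 7*w^2)/(-q^2 + 4*q*w + 32*w^2)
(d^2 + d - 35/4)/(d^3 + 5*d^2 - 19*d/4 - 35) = 1/(d + 4)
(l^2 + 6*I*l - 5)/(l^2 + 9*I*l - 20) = (l + I)/(l + 4*I)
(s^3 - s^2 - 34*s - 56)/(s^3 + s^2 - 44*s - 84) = (s + 4)/(s + 6)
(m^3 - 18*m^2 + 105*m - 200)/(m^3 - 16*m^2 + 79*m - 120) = (m - 5)/(m - 3)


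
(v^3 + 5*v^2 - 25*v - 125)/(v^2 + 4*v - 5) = (v^2 - 25)/(v - 1)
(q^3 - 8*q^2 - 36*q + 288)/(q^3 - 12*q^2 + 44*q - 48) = (q^2 - 2*q - 48)/(q^2 - 6*q + 8)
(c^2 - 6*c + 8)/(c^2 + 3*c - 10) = (c - 4)/(c + 5)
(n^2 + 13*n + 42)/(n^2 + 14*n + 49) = (n + 6)/(n + 7)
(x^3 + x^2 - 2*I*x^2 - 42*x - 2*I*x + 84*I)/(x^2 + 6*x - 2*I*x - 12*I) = (x^2 + x - 42)/(x + 6)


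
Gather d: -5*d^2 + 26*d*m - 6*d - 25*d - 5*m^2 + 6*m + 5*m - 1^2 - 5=-5*d^2 + d*(26*m - 31) - 5*m^2 + 11*m - 6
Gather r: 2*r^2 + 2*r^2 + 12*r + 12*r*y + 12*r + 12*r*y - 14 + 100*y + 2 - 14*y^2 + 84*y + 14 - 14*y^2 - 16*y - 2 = 4*r^2 + r*(24*y + 24) - 28*y^2 + 168*y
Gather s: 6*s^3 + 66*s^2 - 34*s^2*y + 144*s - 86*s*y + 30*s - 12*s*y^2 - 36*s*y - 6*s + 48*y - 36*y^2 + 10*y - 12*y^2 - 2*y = 6*s^3 + s^2*(66 - 34*y) + s*(-12*y^2 - 122*y + 168) - 48*y^2 + 56*y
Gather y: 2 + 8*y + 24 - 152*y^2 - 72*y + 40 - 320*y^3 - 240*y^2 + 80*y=-320*y^3 - 392*y^2 + 16*y + 66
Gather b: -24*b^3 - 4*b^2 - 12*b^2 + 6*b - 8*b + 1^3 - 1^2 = -24*b^3 - 16*b^2 - 2*b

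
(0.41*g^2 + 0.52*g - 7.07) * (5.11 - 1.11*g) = -0.4551*g^3 + 1.5179*g^2 + 10.5049*g - 36.1277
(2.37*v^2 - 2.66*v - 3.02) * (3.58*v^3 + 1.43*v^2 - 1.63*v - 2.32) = 8.4846*v^5 - 6.1337*v^4 - 18.4785*v^3 - 5.4812*v^2 + 11.0938*v + 7.0064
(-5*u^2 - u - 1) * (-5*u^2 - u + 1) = 25*u^4 + 10*u^3 + u^2 - 1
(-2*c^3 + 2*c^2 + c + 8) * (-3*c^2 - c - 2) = 6*c^5 - 4*c^4 - c^3 - 29*c^2 - 10*c - 16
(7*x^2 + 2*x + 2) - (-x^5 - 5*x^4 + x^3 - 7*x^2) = x^5 + 5*x^4 - x^3 + 14*x^2 + 2*x + 2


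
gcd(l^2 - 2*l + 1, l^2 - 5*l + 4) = l - 1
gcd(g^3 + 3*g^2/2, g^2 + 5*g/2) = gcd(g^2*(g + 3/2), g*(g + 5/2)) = g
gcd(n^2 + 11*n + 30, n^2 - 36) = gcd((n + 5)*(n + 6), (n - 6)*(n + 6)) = n + 6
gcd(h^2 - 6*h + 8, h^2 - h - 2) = h - 2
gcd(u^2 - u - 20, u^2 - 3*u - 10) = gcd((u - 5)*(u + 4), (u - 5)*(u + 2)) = u - 5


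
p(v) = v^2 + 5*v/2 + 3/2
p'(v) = 2*v + 5/2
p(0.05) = 1.63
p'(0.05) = 2.60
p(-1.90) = 0.36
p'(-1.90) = -1.30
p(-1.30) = -0.06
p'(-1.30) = -0.10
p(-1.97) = 0.46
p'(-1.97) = -1.44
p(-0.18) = 1.08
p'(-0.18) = 2.14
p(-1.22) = -0.06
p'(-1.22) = 0.06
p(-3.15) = 3.55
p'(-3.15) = -3.80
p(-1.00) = 0.00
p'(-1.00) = 0.50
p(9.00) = 105.00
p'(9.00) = 20.50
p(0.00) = 1.50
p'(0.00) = 2.50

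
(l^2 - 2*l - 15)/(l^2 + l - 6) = (l - 5)/(l - 2)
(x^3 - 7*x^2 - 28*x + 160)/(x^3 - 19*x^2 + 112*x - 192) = (x^2 + x - 20)/(x^2 - 11*x + 24)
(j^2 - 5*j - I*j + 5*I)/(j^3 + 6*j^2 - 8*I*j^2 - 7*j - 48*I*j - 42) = (j - 5)/(j^2 + j*(6 - 7*I) - 42*I)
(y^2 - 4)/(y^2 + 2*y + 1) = (y^2 - 4)/(y^2 + 2*y + 1)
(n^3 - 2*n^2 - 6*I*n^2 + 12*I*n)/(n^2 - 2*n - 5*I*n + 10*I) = n*(n - 6*I)/(n - 5*I)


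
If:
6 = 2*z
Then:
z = 3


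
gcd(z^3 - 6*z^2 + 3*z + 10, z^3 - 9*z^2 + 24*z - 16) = 1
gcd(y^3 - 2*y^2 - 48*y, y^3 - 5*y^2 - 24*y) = y^2 - 8*y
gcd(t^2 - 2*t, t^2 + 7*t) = t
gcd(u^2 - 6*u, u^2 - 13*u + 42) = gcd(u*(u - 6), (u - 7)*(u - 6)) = u - 6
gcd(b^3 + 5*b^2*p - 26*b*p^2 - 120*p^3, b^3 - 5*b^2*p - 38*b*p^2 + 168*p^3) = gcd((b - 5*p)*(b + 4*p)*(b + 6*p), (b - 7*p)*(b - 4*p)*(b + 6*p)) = b + 6*p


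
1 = 1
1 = 1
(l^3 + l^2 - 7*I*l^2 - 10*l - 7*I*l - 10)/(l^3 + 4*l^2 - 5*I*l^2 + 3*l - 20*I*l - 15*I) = (l - 2*I)/(l + 3)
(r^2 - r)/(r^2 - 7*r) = (r - 1)/(r - 7)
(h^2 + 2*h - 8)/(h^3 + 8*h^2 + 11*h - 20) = (h - 2)/(h^2 + 4*h - 5)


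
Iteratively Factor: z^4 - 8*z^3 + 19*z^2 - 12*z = (z - 3)*(z^3 - 5*z^2 + 4*z) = (z - 3)*(z - 1)*(z^2 - 4*z) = z*(z - 3)*(z - 1)*(z - 4)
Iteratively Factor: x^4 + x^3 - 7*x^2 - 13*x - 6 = (x + 1)*(x^3 - 7*x - 6) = (x + 1)^2*(x^2 - x - 6) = (x - 3)*(x + 1)^2*(x + 2)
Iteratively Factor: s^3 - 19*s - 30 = (s + 3)*(s^2 - 3*s - 10) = (s - 5)*(s + 3)*(s + 2)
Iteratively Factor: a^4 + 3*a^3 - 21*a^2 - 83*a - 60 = (a + 3)*(a^3 - 21*a - 20) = (a + 1)*(a + 3)*(a^2 - a - 20) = (a - 5)*(a + 1)*(a + 3)*(a + 4)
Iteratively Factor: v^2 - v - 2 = (v - 2)*(v + 1)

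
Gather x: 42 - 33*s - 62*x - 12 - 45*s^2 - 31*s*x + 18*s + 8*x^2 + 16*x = -45*s^2 - 15*s + 8*x^2 + x*(-31*s - 46) + 30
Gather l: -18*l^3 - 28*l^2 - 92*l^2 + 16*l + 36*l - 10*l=-18*l^3 - 120*l^2 + 42*l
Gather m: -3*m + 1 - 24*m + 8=9 - 27*m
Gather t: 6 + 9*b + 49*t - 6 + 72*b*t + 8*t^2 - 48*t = 9*b + 8*t^2 + t*(72*b + 1)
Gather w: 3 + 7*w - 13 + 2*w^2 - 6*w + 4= 2*w^2 + w - 6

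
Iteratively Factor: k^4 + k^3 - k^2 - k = (k - 1)*(k^3 + 2*k^2 + k) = (k - 1)*(k + 1)*(k^2 + k) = k*(k - 1)*(k + 1)*(k + 1)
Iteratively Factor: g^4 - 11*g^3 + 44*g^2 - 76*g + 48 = (g - 2)*(g^3 - 9*g^2 + 26*g - 24) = (g - 3)*(g - 2)*(g^2 - 6*g + 8) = (g - 4)*(g - 3)*(g - 2)*(g - 2)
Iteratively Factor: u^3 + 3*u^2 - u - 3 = (u + 1)*(u^2 + 2*u - 3) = (u + 1)*(u + 3)*(u - 1)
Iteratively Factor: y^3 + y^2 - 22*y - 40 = (y + 2)*(y^2 - y - 20) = (y + 2)*(y + 4)*(y - 5)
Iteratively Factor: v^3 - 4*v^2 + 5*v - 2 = (v - 1)*(v^2 - 3*v + 2) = (v - 2)*(v - 1)*(v - 1)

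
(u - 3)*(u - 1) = u^2 - 4*u + 3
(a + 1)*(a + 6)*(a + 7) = a^3 + 14*a^2 + 55*a + 42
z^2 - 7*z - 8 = (z - 8)*(z + 1)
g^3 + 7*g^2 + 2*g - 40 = (g - 2)*(g + 4)*(g + 5)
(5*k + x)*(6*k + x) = 30*k^2 + 11*k*x + x^2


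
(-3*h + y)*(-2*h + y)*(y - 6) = 6*h^2*y - 36*h^2 - 5*h*y^2 + 30*h*y + y^3 - 6*y^2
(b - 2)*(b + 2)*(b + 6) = b^3 + 6*b^2 - 4*b - 24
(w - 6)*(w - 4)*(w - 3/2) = w^3 - 23*w^2/2 + 39*w - 36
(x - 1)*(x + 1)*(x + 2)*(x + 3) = x^4 + 5*x^3 + 5*x^2 - 5*x - 6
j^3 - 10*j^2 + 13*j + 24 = (j - 8)*(j - 3)*(j + 1)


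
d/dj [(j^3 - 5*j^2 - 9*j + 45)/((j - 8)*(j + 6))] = (j^4 - 4*j^3 - 125*j^2 + 390*j + 522)/(j^4 - 4*j^3 - 92*j^2 + 192*j + 2304)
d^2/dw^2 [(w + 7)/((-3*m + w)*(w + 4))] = 2*((3*m - w)^2*(w + 4) - (3*m - w)^2*(w + 7) - (3*m - w)*(w + 4)^2 + (3*m - w)*(w + 4)*(w + 7) - (w + 4)^2*(w + 7))/((3*m - w)^3*(w + 4)^3)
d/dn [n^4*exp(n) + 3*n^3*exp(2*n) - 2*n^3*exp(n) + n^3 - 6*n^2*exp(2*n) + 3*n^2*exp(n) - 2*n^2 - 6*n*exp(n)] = n^4*exp(n) + 6*n^3*exp(2*n) + 2*n^3*exp(n) - 3*n^2*exp(2*n) - 3*n^2*exp(n) + 3*n^2 - 12*n*exp(2*n) - 4*n - 6*exp(n)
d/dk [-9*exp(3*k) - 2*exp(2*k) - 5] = (-27*exp(k) - 4)*exp(2*k)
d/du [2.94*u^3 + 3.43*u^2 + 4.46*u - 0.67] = 8.82*u^2 + 6.86*u + 4.46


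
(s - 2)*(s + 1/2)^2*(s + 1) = s^4 - 11*s^2/4 - 9*s/4 - 1/2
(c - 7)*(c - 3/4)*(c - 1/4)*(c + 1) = c^4 - 7*c^3 - 13*c^2/16 + 47*c/8 - 21/16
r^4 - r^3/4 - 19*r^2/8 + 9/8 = (r - 3/2)*(r - 3/4)*(r + 1)^2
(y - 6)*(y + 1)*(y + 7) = y^3 + 2*y^2 - 41*y - 42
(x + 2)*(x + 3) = x^2 + 5*x + 6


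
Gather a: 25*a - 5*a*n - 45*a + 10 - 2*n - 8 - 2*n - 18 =a*(-5*n - 20) - 4*n - 16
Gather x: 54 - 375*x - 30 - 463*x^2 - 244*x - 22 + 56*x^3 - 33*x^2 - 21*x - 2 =56*x^3 - 496*x^2 - 640*x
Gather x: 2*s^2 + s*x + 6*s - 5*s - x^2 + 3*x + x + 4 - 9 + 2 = 2*s^2 + s - x^2 + x*(s + 4) - 3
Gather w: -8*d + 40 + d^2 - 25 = d^2 - 8*d + 15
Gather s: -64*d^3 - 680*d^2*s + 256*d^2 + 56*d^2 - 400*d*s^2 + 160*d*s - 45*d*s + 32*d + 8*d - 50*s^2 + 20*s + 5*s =-64*d^3 + 312*d^2 + 40*d + s^2*(-400*d - 50) + s*(-680*d^2 + 115*d + 25)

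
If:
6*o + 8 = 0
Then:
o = -4/3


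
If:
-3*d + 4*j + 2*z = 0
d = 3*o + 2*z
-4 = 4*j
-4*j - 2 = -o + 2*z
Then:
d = -10/11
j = -1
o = -8/11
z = 7/11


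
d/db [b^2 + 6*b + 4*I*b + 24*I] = 2*b + 6 + 4*I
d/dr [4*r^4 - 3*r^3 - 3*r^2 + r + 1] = 16*r^3 - 9*r^2 - 6*r + 1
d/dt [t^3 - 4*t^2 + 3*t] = 3*t^2 - 8*t + 3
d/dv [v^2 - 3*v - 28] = 2*v - 3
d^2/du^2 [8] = 0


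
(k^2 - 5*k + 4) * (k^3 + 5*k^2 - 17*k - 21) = k^5 - 38*k^3 + 84*k^2 + 37*k - 84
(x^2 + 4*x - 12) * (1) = x^2 + 4*x - 12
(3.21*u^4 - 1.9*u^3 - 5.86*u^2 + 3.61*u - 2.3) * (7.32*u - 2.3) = 23.4972*u^5 - 21.291*u^4 - 38.5252*u^3 + 39.9032*u^2 - 25.139*u + 5.29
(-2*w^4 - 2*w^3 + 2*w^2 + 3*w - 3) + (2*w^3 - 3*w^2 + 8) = -2*w^4 - w^2 + 3*w + 5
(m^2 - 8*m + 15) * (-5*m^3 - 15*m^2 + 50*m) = -5*m^5 + 25*m^4 + 95*m^3 - 625*m^2 + 750*m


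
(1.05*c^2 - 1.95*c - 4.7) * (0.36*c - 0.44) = 0.378*c^3 - 1.164*c^2 - 0.834*c + 2.068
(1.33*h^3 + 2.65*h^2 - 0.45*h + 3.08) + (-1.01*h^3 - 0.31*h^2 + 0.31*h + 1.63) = 0.32*h^3 + 2.34*h^2 - 0.14*h + 4.71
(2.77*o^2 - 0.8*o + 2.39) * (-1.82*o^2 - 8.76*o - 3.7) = -5.0414*o^4 - 22.8092*o^3 - 7.5908*o^2 - 17.9764*o - 8.843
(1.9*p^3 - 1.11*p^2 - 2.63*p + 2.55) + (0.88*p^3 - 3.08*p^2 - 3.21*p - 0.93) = 2.78*p^3 - 4.19*p^2 - 5.84*p + 1.62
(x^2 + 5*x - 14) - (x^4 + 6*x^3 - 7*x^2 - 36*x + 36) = -x^4 - 6*x^3 + 8*x^2 + 41*x - 50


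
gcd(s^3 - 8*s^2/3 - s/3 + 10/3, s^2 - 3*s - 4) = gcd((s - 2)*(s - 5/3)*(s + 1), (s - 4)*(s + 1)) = s + 1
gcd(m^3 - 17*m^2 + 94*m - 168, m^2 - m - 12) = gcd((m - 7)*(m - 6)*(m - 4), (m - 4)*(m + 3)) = m - 4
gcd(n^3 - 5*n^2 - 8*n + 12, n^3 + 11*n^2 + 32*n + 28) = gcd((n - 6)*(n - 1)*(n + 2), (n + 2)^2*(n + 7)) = n + 2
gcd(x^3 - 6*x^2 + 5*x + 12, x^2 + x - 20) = x - 4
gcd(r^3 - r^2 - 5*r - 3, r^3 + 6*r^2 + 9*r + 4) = r^2 + 2*r + 1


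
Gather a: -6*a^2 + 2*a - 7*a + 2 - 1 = -6*a^2 - 5*a + 1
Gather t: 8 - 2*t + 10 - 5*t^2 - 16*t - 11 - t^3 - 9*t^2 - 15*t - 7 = -t^3 - 14*t^2 - 33*t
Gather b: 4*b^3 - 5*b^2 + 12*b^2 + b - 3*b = 4*b^3 + 7*b^2 - 2*b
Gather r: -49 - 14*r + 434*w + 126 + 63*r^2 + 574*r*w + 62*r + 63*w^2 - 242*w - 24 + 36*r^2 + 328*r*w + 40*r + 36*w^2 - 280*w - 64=99*r^2 + r*(902*w + 88) + 99*w^2 - 88*w - 11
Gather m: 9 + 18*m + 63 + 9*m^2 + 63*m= 9*m^2 + 81*m + 72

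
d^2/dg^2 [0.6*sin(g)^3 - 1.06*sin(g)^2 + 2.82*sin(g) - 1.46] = -3.27*sin(g) + 1.35*sin(3*g) - 2.12*cos(2*g)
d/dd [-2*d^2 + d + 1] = 1 - 4*d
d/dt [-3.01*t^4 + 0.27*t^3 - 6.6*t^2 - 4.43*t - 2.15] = -12.04*t^3 + 0.81*t^2 - 13.2*t - 4.43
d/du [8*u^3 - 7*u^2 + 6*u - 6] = 24*u^2 - 14*u + 6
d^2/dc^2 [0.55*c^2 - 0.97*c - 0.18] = 1.10000000000000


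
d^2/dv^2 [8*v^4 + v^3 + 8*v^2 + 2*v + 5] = 96*v^2 + 6*v + 16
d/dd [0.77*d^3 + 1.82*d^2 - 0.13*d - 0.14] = 2.31*d^2 + 3.64*d - 0.13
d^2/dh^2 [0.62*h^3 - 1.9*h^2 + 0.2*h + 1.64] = 3.72*h - 3.8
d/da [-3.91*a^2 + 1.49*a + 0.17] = 1.49 - 7.82*a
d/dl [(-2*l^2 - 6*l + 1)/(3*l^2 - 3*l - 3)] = (8*l^2 + 2*l + 7)/(3*(l^4 - 2*l^3 - l^2 + 2*l + 1))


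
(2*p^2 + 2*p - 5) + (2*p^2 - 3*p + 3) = 4*p^2 - p - 2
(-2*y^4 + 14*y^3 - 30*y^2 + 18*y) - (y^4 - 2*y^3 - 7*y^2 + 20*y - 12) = -3*y^4 + 16*y^3 - 23*y^2 - 2*y + 12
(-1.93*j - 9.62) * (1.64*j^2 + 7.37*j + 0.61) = -3.1652*j^3 - 30.0009*j^2 - 72.0767*j - 5.8682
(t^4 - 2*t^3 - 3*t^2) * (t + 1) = t^5 - t^4 - 5*t^3 - 3*t^2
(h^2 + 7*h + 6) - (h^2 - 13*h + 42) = 20*h - 36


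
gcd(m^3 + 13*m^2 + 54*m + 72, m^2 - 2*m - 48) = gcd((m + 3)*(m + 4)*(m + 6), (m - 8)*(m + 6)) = m + 6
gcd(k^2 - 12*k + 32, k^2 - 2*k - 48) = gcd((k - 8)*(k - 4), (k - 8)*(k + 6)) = k - 8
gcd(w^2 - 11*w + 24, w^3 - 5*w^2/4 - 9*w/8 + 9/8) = 1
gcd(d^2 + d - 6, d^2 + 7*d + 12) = d + 3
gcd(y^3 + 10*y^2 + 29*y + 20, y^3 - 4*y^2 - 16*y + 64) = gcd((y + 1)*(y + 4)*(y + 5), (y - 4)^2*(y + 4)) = y + 4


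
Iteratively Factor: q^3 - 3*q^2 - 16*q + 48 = (q - 4)*(q^2 + q - 12) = (q - 4)*(q + 4)*(q - 3)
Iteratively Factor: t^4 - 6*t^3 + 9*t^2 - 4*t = (t - 4)*(t^3 - 2*t^2 + t) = t*(t - 4)*(t^2 - 2*t + 1) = t*(t - 4)*(t - 1)*(t - 1)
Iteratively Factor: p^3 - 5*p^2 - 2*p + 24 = (p - 3)*(p^2 - 2*p - 8) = (p - 3)*(p + 2)*(p - 4)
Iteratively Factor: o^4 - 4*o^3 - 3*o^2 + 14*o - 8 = (o - 1)*(o^3 - 3*o^2 - 6*o + 8) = (o - 1)^2*(o^2 - 2*o - 8) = (o - 1)^2*(o + 2)*(o - 4)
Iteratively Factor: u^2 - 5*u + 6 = (u - 3)*(u - 2)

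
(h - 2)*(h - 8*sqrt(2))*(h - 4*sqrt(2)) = h^3 - 12*sqrt(2)*h^2 - 2*h^2 + 24*sqrt(2)*h + 64*h - 128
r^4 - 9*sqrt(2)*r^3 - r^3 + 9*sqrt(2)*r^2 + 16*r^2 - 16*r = r*(r - 1)*(r - 8*sqrt(2))*(r - sqrt(2))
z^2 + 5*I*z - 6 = (z + 2*I)*(z + 3*I)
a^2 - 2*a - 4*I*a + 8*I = (a - 2)*(a - 4*I)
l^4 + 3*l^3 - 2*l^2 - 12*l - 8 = (l - 2)*(l + 1)*(l + 2)^2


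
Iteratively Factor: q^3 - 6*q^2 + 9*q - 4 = (q - 4)*(q^2 - 2*q + 1) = (q - 4)*(q - 1)*(q - 1)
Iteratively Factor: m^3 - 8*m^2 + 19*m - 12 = (m - 3)*(m^2 - 5*m + 4) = (m - 3)*(m - 1)*(m - 4)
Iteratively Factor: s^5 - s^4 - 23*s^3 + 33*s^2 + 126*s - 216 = (s + 4)*(s^4 - 5*s^3 - 3*s^2 + 45*s - 54) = (s - 3)*(s + 4)*(s^3 - 2*s^2 - 9*s + 18) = (s - 3)*(s - 2)*(s + 4)*(s^2 - 9) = (s - 3)^2*(s - 2)*(s + 4)*(s + 3)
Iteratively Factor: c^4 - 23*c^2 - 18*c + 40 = (c - 1)*(c^3 + c^2 - 22*c - 40) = (c - 5)*(c - 1)*(c^2 + 6*c + 8) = (c - 5)*(c - 1)*(c + 2)*(c + 4)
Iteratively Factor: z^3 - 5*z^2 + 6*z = (z - 2)*(z^2 - 3*z) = z*(z - 2)*(z - 3)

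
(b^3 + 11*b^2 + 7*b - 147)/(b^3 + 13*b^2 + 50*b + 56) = (b^2 + 4*b - 21)/(b^2 + 6*b + 8)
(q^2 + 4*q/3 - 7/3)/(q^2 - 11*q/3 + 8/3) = (3*q + 7)/(3*q - 8)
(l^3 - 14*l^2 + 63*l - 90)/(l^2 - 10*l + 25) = (l^2 - 9*l + 18)/(l - 5)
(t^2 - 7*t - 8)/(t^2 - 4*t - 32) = (t + 1)/(t + 4)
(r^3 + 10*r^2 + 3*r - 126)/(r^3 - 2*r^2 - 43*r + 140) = (r^2 + 3*r - 18)/(r^2 - 9*r + 20)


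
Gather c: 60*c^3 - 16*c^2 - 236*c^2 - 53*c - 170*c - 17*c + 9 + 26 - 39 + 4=60*c^3 - 252*c^2 - 240*c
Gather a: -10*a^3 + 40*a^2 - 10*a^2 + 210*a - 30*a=-10*a^3 + 30*a^2 + 180*a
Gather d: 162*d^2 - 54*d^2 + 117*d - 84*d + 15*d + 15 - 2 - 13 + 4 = 108*d^2 + 48*d + 4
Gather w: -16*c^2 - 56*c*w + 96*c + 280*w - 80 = -16*c^2 + 96*c + w*(280 - 56*c) - 80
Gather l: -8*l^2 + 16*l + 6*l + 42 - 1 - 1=-8*l^2 + 22*l + 40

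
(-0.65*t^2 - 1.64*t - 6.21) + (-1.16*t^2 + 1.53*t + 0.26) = -1.81*t^2 - 0.11*t - 5.95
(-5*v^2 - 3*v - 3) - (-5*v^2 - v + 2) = -2*v - 5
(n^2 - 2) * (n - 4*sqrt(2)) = n^3 - 4*sqrt(2)*n^2 - 2*n + 8*sqrt(2)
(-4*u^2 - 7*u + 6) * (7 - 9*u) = 36*u^3 + 35*u^2 - 103*u + 42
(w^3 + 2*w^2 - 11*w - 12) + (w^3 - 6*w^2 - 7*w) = 2*w^3 - 4*w^2 - 18*w - 12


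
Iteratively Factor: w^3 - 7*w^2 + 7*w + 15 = (w - 3)*(w^2 - 4*w - 5) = (w - 5)*(w - 3)*(w + 1)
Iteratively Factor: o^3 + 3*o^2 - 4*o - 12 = (o + 3)*(o^2 - 4) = (o + 2)*(o + 3)*(o - 2)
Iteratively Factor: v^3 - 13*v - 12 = (v - 4)*(v^2 + 4*v + 3) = (v - 4)*(v + 3)*(v + 1)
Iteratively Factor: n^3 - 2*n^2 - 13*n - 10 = (n - 5)*(n^2 + 3*n + 2) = (n - 5)*(n + 1)*(n + 2)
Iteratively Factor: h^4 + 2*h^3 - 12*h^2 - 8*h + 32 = (h + 2)*(h^3 - 12*h + 16) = (h + 2)*(h + 4)*(h^2 - 4*h + 4) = (h - 2)*(h + 2)*(h + 4)*(h - 2)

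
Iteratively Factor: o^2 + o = (o)*(o + 1)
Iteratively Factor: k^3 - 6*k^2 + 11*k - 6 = (k - 3)*(k^2 - 3*k + 2) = (k - 3)*(k - 2)*(k - 1)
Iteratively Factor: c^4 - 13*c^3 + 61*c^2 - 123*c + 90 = (c - 3)*(c^3 - 10*c^2 + 31*c - 30) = (c - 3)^2*(c^2 - 7*c + 10) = (c - 3)^2*(c - 2)*(c - 5)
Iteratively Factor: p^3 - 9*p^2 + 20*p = (p)*(p^2 - 9*p + 20) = p*(p - 4)*(p - 5)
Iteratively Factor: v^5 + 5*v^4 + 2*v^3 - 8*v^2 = (v)*(v^4 + 5*v^3 + 2*v^2 - 8*v) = v*(v + 4)*(v^3 + v^2 - 2*v) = v*(v - 1)*(v + 4)*(v^2 + 2*v) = v^2*(v - 1)*(v + 4)*(v + 2)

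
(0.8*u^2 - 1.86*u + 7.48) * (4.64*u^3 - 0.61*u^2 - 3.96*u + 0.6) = 3.712*u^5 - 9.1184*u^4 + 32.6738*u^3 + 3.2828*u^2 - 30.7368*u + 4.488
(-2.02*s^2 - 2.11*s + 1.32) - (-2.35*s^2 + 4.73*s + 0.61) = 0.33*s^2 - 6.84*s + 0.71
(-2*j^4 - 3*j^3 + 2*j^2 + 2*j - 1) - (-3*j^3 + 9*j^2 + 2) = -2*j^4 - 7*j^2 + 2*j - 3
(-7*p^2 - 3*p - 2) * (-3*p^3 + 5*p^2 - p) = 21*p^5 - 26*p^4 - 2*p^3 - 7*p^2 + 2*p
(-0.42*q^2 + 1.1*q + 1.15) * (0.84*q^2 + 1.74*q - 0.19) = -0.3528*q^4 + 0.1932*q^3 + 2.9598*q^2 + 1.792*q - 0.2185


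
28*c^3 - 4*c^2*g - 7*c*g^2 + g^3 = (-7*c + g)*(-2*c + g)*(2*c + g)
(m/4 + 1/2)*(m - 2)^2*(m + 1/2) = m^4/4 - 3*m^3/8 - 5*m^2/4 + 3*m/2 + 1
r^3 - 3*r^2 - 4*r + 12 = (r - 3)*(r - 2)*(r + 2)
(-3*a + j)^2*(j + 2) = 9*a^2*j + 18*a^2 - 6*a*j^2 - 12*a*j + j^3 + 2*j^2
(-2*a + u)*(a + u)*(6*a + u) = -12*a^3 - 8*a^2*u + 5*a*u^2 + u^3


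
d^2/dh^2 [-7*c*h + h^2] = 2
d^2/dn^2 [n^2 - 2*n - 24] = 2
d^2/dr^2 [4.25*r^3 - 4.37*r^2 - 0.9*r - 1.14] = 25.5*r - 8.74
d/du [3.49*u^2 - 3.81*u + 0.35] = 6.98*u - 3.81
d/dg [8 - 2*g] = -2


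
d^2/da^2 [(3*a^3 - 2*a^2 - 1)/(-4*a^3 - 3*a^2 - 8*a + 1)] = 2*(68*a^6 + 288*a^5 - 168*a^4 - 97*a^3 + 213*a^2 + 75*a + 69)/(64*a^9 + 144*a^8 + 492*a^7 + 555*a^6 + 912*a^5 + 357*a^4 + 380*a^3 - 183*a^2 + 24*a - 1)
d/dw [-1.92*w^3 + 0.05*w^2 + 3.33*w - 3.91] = -5.76*w^2 + 0.1*w + 3.33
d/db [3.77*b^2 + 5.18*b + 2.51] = 7.54*b + 5.18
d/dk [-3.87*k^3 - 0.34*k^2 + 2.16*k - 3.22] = -11.61*k^2 - 0.68*k + 2.16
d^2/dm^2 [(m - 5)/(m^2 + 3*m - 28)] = 2*((2 - 3*m)*(m^2 + 3*m - 28) + (m - 5)*(2*m + 3)^2)/(m^2 + 3*m - 28)^3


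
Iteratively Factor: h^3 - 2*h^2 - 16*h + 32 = (h - 4)*(h^2 + 2*h - 8) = (h - 4)*(h - 2)*(h + 4)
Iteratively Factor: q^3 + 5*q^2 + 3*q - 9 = (q - 1)*(q^2 + 6*q + 9) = (q - 1)*(q + 3)*(q + 3)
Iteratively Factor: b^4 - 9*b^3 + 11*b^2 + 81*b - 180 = (b - 4)*(b^3 - 5*b^2 - 9*b + 45) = (b - 5)*(b - 4)*(b^2 - 9) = (b - 5)*(b - 4)*(b + 3)*(b - 3)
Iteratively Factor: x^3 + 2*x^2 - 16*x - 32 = (x + 2)*(x^2 - 16) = (x - 4)*(x + 2)*(x + 4)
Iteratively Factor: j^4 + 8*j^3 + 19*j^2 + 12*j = (j + 4)*(j^3 + 4*j^2 + 3*j) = (j + 3)*(j + 4)*(j^2 + j) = (j + 1)*(j + 3)*(j + 4)*(j)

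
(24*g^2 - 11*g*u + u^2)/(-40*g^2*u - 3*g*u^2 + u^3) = (-3*g + u)/(u*(5*g + u))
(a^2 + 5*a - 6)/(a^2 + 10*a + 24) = (a - 1)/(a + 4)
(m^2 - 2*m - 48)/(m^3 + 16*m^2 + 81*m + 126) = (m - 8)/(m^2 + 10*m + 21)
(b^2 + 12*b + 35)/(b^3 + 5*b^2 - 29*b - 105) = (b + 5)/(b^2 - 2*b - 15)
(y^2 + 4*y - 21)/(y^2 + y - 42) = (y - 3)/(y - 6)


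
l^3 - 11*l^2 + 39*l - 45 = (l - 5)*(l - 3)^2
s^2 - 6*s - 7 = (s - 7)*(s + 1)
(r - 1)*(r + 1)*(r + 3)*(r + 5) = r^4 + 8*r^3 + 14*r^2 - 8*r - 15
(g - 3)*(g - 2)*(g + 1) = g^3 - 4*g^2 + g + 6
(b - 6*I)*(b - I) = b^2 - 7*I*b - 6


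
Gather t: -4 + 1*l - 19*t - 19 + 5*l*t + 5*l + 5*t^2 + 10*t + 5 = 6*l + 5*t^2 + t*(5*l - 9) - 18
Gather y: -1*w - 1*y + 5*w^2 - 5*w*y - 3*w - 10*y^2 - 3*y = 5*w^2 - 4*w - 10*y^2 + y*(-5*w - 4)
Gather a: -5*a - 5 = -5*a - 5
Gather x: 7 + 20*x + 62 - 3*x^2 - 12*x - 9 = -3*x^2 + 8*x + 60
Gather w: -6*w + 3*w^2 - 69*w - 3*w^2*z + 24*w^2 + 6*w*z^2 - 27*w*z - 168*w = w^2*(27 - 3*z) + w*(6*z^2 - 27*z - 243)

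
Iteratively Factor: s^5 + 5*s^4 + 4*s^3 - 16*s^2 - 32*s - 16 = (s - 2)*(s^4 + 7*s^3 + 18*s^2 + 20*s + 8) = (s - 2)*(s + 2)*(s^3 + 5*s^2 + 8*s + 4) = (s - 2)*(s + 2)^2*(s^2 + 3*s + 2) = (s - 2)*(s + 2)^3*(s + 1)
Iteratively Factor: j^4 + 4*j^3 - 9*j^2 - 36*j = (j + 4)*(j^3 - 9*j) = (j - 3)*(j + 4)*(j^2 + 3*j) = (j - 3)*(j + 3)*(j + 4)*(j)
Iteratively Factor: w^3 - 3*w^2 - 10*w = (w + 2)*(w^2 - 5*w) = (w - 5)*(w + 2)*(w)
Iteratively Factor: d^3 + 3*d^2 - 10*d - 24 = (d + 4)*(d^2 - d - 6) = (d - 3)*(d + 4)*(d + 2)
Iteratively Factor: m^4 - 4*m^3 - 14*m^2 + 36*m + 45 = (m - 3)*(m^3 - m^2 - 17*m - 15) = (m - 3)*(m + 1)*(m^2 - 2*m - 15) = (m - 3)*(m + 1)*(m + 3)*(m - 5)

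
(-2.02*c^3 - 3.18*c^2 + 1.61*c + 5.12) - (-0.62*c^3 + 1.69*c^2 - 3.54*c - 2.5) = -1.4*c^3 - 4.87*c^2 + 5.15*c + 7.62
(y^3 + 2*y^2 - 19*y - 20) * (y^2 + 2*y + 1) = y^5 + 4*y^4 - 14*y^3 - 56*y^2 - 59*y - 20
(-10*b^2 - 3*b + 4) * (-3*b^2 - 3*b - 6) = 30*b^4 + 39*b^3 + 57*b^2 + 6*b - 24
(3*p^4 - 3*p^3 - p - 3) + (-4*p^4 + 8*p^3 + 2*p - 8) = -p^4 + 5*p^3 + p - 11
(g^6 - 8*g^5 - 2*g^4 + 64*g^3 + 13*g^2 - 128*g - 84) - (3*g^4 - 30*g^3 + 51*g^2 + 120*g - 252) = g^6 - 8*g^5 - 5*g^4 + 94*g^3 - 38*g^2 - 248*g + 168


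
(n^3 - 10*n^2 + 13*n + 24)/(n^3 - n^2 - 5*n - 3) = (n - 8)/(n + 1)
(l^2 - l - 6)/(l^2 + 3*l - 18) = (l + 2)/(l + 6)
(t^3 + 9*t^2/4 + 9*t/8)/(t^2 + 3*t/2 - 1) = t*(8*t^2 + 18*t + 9)/(4*(2*t^2 + 3*t - 2))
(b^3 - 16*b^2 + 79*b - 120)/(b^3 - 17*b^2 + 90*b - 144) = (b - 5)/(b - 6)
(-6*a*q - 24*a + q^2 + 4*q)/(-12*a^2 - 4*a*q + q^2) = (q + 4)/(2*a + q)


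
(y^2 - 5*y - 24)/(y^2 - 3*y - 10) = (-y^2 + 5*y + 24)/(-y^2 + 3*y + 10)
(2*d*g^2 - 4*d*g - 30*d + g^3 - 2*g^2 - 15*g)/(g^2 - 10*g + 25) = (2*d*g + 6*d + g^2 + 3*g)/(g - 5)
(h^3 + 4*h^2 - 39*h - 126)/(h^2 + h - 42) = h + 3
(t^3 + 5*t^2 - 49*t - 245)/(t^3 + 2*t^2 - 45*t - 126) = (t^2 + 12*t + 35)/(t^2 + 9*t + 18)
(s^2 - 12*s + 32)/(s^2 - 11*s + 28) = (s - 8)/(s - 7)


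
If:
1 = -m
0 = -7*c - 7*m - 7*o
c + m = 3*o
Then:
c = 1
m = -1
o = 0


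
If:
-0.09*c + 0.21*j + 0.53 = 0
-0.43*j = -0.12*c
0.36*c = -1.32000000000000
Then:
No Solution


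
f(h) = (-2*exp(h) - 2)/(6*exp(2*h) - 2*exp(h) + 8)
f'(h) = (-2*exp(h) - 2)*(-12*exp(2*h) + 2*exp(h))/(6*exp(2*h) - 2*exp(h) + 8)^2 - 2*exp(h)/(6*exp(2*h) - 2*exp(h) + 8)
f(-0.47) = -0.36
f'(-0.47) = -0.00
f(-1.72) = -0.30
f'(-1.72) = -0.04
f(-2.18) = -0.28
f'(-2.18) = -0.03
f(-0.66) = -0.35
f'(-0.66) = -0.03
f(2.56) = -0.03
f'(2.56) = 0.03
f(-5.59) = -0.25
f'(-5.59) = -0.00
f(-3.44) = -0.26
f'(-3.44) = -0.01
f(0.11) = -0.32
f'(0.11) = 0.14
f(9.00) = 0.00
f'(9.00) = 0.00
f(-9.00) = -0.25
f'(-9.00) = 0.00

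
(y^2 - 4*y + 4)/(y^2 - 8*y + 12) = (y - 2)/(y - 6)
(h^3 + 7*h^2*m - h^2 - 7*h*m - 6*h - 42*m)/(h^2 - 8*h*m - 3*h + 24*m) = (h^2 + 7*h*m + 2*h + 14*m)/(h - 8*m)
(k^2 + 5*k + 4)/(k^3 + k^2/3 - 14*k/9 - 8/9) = 9*(k + 4)/(9*k^2 - 6*k - 8)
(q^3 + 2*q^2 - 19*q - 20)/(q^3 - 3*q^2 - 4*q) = (q + 5)/q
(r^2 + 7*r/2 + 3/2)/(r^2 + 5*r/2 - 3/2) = (2*r + 1)/(2*r - 1)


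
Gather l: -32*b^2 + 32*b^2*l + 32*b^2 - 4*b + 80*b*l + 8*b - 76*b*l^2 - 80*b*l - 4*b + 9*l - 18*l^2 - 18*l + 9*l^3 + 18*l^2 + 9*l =32*b^2*l - 76*b*l^2 + 9*l^3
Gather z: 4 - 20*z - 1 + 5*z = 3 - 15*z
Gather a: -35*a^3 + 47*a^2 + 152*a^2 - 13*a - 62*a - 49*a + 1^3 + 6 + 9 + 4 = -35*a^3 + 199*a^2 - 124*a + 20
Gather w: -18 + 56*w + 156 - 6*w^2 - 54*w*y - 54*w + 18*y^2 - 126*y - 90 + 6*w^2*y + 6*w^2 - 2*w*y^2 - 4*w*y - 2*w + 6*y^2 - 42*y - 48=6*w^2*y + w*(-2*y^2 - 58*y) + 24*y^2 - 168*y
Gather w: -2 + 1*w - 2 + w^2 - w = w^2 - 4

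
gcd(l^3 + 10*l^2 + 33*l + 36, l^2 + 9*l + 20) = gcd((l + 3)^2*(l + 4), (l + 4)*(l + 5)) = l + 4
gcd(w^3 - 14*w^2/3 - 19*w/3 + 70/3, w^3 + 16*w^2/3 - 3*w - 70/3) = w^2 + w/3 - 14/3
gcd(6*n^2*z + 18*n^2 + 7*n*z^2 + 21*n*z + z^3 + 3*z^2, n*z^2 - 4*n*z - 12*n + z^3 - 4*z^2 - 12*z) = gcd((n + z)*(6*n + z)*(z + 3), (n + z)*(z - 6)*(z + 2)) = n + z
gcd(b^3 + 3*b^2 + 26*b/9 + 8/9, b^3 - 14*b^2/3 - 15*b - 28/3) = b^2 + 7*b/3 + 4/3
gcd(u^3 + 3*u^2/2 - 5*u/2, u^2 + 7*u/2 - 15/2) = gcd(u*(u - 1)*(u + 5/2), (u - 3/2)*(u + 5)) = 1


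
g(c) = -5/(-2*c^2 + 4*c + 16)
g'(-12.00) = 0.00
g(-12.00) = 0.02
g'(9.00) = -0.01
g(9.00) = 0.05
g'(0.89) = 0.01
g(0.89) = -0.28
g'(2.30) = -0.12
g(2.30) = -0.34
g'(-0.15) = 0.10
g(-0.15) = -0.33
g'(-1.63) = 3.03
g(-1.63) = -1.20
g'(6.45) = -0.06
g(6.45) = 0.12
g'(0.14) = 0.06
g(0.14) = -0.30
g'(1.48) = -0.03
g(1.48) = -0.29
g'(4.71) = -0.82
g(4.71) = 0.52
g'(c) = -5*(4*c - 4)/(-2*c^2 + 4*c + 16)^2 = 5*(1 - c)/(-c^2 + 2*c + 8)^2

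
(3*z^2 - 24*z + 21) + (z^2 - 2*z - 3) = 4*z^2 - 26*z + 18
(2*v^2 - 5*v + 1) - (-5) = 2*v^2 - 5*v + 6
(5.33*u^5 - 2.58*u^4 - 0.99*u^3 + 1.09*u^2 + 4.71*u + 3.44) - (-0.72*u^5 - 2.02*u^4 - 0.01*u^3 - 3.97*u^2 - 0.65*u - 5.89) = 6.05*u^5 - 0.56*u^4 - 0.98*u^3 + 5.06*u^2 + 5.36*u + 9.33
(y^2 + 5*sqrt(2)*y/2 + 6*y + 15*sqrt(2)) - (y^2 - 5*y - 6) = 5*sqrt(2)*y/2 + 11*y + 6 + 15*sqrt(2)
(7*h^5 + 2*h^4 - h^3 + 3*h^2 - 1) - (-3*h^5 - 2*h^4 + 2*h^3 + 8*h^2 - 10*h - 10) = 10*h^5 + 4*h^4 - 3*h^3 - 5*h^2 + 10*h + 9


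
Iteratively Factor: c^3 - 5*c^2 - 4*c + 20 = (c - 2)*(c^2 - 3*c - 10) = (c - 5)*(c - 2)*(c + 2)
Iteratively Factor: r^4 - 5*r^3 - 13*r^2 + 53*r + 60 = (r + 3)*(r^3 - 8*r^2 + 11*r + 20) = (r + 1)*(r + 3)*(r^2 - 9*r + 20) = (r - 4)*(r + 1)*(r + 3)*(r - 5)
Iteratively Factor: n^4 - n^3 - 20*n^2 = (n + 4)*(n^3 - 5*n^2) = (n - 5)*(n + 4)*(n^2) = n*(n - 5)*(n + 4)*(n)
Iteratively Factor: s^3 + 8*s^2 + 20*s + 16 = (s + 2)*(s^2 + 6*s + 8) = (s + 2)*(s + 4)*(s + 2)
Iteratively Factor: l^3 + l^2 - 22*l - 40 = (l + 4)*(l^2 - 3*l - 10) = (l + 2)*(l + 4)*(l - 5)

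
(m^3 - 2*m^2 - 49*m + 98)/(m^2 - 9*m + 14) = m + 7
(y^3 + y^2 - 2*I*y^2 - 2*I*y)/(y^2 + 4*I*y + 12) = y*(y + 1)/(y + 6*I)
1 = 1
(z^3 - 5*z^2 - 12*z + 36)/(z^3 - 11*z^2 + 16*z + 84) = (z^2 + z - 6)/(z^2 - 5*z - 14)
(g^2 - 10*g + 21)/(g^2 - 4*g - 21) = (g - 3)/(g + 3)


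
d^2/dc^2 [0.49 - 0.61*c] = 0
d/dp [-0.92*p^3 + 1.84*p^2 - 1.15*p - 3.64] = -2.76*p^2 + 3.68*p - 1.15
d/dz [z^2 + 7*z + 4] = 2*z + 7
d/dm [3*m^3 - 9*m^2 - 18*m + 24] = 9*m^2 - 18*m - 18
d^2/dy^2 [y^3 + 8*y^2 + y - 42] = 6*y + 16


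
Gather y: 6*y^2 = 6*y^2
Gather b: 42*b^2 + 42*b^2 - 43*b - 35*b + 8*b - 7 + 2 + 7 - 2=84*b^2 - 70*b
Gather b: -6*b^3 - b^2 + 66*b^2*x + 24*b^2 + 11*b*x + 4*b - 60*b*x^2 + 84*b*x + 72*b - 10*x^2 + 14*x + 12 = -6*b^3 + b^2*(66*x + 23) + b*(-60*x^2 + 95*x + 76) - 10*x^2 + 14*x + 12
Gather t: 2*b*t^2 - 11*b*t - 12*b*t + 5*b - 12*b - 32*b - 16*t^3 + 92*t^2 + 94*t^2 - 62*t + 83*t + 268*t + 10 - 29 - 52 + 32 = -39*b - 16*t^3 + t^2*(2*b + 186) + t*(289 - 23*b) - 39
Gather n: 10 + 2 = 12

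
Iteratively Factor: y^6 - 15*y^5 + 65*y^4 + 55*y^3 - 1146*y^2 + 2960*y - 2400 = (y - 4)*(y^5 - 11*y^4 + 21*y^3 + 139*y^2 - 590*y + 600) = (y - 5)*(y - 4)*(y^4 - 6*y^3 - 9*y^2 + 94*y - 120) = (y - 5)*(y - 4)*(y - 3)*(y^3 - 3*y^2 - 18*y + 40) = (y - 5)*(y - 4)*(y - 3)*(y + 4)*(y^2 - 7*y + 10) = (y - 5)^2*(y - 4)*(y - 3)*(y + 4)*(y - 2)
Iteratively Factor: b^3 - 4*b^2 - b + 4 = (b + 1)*(b^2 - 5*b + 4) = (b - 4)*(b + 1)*(b - 1)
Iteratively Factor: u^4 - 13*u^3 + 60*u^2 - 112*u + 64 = (u - 4)*(u^3 - 9*u^2 + 24*u - 16) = (u - 4)^2*(u^2 - 5*u + 4) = (u - 4)^3*(u - 1)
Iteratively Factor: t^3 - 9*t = (t)*(t^2 - 9) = t*(t + 3)*(t - 3)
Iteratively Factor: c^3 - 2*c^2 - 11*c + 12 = (c - 1)*(c^2 - c - 12) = (c - 1)*(c + 3)*(c - 4)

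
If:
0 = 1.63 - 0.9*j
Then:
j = 1.81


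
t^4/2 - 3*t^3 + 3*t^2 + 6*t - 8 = (t/2 + sqrt(2)/2)*(t - 4)*(t - 2)*(t - sqrt(2))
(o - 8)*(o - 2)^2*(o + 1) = o^4 - 11*o^3 + 24*o^2 + 4*o - 32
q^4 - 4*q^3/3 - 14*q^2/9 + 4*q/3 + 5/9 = (q - 5/3)*(q - 1)*(q + 1/3)*(q + 1)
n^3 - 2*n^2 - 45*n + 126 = (n - 6)*(n - 3)*(n + 7)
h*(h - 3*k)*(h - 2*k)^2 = h^4 - 7*h^3*k + 16*h^2*k^2 - 12*h*k^3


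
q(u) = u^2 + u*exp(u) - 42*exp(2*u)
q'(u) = u*exp(u) + 2*u - 84*exp(2*u) + exp(u)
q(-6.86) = 47.05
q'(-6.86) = -13.73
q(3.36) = -34702.31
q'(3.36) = -69488.43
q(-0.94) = -5.89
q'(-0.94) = -14.67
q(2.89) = -13537.53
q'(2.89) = -27120.00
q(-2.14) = 3.75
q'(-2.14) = -5.58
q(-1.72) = 1.30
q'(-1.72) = -6.26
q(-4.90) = 23.97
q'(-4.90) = -9.83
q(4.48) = -326569.65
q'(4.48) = -653477.54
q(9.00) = -2757645695.01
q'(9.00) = -5515356358.70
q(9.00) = -2757645695.01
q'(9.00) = -5515356358.70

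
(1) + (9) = 10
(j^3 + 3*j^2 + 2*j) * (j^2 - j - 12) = j^5 + 2*j^4 - 13*j^3 - 38*j^2 - 24*j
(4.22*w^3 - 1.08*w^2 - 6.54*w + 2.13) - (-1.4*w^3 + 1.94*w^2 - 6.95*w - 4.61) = 5.62*w^3 - 3.02*w^2 + 0.41*w + 6.74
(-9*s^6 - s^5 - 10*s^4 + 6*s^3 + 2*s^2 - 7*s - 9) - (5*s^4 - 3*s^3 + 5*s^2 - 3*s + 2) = -9*s^6 - s^5 - 15*s^4 + 9*s^3 - 3*s^2 - 4*s - 11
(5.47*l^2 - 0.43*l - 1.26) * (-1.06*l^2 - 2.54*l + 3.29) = -5.7982*l^4 - 13.438*l^3 + 20.4241*l^2 + 1.7857*l - 4.1454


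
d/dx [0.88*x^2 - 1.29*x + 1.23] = 1.76*x - 1.29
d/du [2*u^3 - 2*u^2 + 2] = 2*u*(3*u - 2)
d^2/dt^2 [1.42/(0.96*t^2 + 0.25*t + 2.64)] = (-2.617344*t^2 - 0.6816*t + 1.42*(1.92*t + 0.25)*(3.84*t + 0.5) - 7.197696)/(0.96*t^2 + 0.25*t + 2.64)^3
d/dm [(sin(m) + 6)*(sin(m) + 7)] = (2*sin(m) + 13)*cos(m)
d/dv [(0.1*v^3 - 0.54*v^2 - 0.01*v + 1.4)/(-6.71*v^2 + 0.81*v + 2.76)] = (-0.671*v^4 + 0.162*v^3 + 0.3235*v^2 + 15.8072*v - 1.1616)/(45.0241*v^4 - 10.8702*v^3 - 36.3831*v^2 + 4.4712*v + 7.6176)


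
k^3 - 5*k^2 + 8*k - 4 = (k - 2)^2*(k - 1)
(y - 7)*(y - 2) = y^2 - 9*y + 14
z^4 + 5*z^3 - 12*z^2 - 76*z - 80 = (z - 4)*(z + 2)^2*(z + 5)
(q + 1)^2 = q^2 + 2*q + 1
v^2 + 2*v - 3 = (v - 1)*(v + 3)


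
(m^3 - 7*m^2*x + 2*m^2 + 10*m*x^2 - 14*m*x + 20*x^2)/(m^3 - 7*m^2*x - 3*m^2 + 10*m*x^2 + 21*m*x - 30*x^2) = (m + 2)/(m - 3)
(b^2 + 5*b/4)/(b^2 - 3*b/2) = (4*b + 5)/(2*(2*b - 3))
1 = 1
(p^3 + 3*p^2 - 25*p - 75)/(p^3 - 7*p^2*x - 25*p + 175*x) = (-p - 3)/(-p + 7*x)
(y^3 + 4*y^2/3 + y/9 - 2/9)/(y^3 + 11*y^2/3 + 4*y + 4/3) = (y - 1/3)/(y + 2)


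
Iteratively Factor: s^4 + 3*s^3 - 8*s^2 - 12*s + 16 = (s + 4)*(s^3 - s^2 - 4*s + 4) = (s - 1)*(s + 4)*(s^2 - 4) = (s - 1)*(s + 2)*(s + 4)*(s - 2)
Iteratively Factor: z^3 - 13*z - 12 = (z - 4)*(z^2 + 4*z + 3) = (z - 4)*(z + 1)*(z + 3)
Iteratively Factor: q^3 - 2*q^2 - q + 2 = (q + 1)*(q^2 - 3*q + 2) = (q - 1)*(q + 1)*(q - 2)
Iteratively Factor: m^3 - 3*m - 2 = (m + 1)*(m^2 - m - 2) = (m - 2)*(m + 1)*(m + 1)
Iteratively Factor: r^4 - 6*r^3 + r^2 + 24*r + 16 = (r + 1)*(r^3 - 7*r^2 + 8*r + 16) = (r - 4)*(r + 1)*(r^2 - 3*r - 4) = (r - 4)^2*(r + 1)*(r + 1)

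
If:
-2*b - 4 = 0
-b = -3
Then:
No Solution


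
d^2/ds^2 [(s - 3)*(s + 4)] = 2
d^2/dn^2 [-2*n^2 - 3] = -4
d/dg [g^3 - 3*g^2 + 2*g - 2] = 3*g^2 - 6*g + 2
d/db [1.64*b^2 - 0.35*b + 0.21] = 3.28*b - 0.35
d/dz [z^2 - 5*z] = 2*z - 5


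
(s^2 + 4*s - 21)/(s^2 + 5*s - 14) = (s - 3)/(s - 2)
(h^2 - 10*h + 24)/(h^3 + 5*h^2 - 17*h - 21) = (h^2 - 10*h + 24)/(h^3 + 5*h^2 - 17*h - 21)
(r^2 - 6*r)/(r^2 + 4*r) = (r - 6)/(r + 4)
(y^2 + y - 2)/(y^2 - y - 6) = (y - 1)/(y - 3)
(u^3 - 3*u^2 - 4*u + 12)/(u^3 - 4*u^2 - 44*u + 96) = (u^2 - u - 6)/(u^2 - 2*u - 48)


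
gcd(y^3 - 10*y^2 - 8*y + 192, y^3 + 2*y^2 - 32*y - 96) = y^2 - 2*y - 24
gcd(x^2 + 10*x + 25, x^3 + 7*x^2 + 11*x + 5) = x + 5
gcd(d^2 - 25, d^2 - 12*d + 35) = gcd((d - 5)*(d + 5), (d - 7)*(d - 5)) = d - 5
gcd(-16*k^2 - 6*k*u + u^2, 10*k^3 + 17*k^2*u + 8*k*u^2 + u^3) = 2*k + u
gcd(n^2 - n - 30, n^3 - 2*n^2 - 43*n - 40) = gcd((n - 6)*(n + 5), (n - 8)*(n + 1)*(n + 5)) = n + 5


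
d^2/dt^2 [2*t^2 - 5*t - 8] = 4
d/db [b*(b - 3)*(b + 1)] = 3*b^2 - 4*b - 3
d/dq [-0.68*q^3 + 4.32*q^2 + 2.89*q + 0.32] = -2.04*q^2 + 8.64*q + 2.89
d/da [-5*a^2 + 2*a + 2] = 2 - 10*a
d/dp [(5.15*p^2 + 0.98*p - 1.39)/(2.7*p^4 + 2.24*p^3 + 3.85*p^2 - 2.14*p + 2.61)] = (-27.81*p^5 - 19.474*p^4 + 10.6216*p^3 - 5.4532*p^2 + 37.586*p - 0.4168)/(7.29*p^8 + 12.096*p^7 + 25.8076*p^6 + 5.692*p^5 + 19.3293*p^4 - 4.7852*p^3 + 24.6766*p^2 - 11.1708*p + 6.8121)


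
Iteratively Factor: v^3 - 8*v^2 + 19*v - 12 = (v - 1)*(v^2 - 7*v + 12) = (v - 4)*(v - 1)*(v - 3)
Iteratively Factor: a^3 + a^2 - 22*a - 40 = (a - 5)*(a^2 + 6*a + 8) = (a - 5)*(a + 2)*(a + 4)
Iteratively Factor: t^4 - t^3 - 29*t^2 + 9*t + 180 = (t + 3)*(t^3 - 4*t^2 - 17*t + 60) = (t - 3)*(t + 3)*(t^2 - t - 20) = (t - 3)*(t + 3)*(t + 4)*(t - 5)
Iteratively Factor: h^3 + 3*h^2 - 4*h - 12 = (h + 2)*(h^2 + h - 6) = (h + 2)*(h + 3)*(h - 2)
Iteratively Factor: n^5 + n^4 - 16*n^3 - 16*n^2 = (n + 4)*(n^4 - 3*n^3 - 4*n^2) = n*(n + 4)*(n^3 - 3*n^2 - 4*n) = n*(n + 1)*(n + 4)*(n^2 - 4*n) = n*(n - 4)*(n + 1)*(n + 4)*(n)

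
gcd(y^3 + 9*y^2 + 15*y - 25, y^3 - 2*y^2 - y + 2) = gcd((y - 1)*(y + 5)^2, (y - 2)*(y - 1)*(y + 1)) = y - 1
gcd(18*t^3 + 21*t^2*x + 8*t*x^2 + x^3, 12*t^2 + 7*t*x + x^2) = 3*t + x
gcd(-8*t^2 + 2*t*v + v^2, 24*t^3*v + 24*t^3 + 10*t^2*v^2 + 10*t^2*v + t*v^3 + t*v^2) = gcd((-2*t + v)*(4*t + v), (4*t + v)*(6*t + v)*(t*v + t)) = 4*t + v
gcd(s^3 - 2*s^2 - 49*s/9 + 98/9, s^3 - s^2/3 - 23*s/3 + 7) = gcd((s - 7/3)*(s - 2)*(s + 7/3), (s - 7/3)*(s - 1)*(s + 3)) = s - 7/3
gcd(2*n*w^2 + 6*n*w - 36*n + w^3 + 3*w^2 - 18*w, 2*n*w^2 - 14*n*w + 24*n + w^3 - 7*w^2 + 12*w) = 2*n*w - 6*n + w^2 - 3*w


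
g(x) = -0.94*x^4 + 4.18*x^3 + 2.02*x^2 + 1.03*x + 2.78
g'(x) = -3.76*x^3 + 12.54*x^2 + 4.04*x + 1.03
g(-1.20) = -4.72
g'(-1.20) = 20.74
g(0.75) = 6.15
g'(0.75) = 9.53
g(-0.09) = 2.70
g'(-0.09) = 0.77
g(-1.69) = -21.04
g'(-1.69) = 48.17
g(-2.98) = -167.10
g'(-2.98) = 199.85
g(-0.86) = 0.22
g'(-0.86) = 9.22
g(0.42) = 3.85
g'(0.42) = 4.66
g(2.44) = 44.72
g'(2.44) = 30.93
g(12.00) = -11962.78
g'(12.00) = -4642.01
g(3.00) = 60.77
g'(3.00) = 24.49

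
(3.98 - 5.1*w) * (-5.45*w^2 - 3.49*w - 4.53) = 27.795*w^3 - 3.892*w^2 + 9.2128*w - 18.0294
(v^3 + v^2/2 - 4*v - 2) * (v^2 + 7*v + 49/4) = v^5 + 15*v^4/2 + 47*v^3/4 - 191*v^2/8 - 63*v - 49/2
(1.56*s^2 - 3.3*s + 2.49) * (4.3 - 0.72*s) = -1.1232*s^3 + 9.084*s^2 - 15.9828*s + 10.707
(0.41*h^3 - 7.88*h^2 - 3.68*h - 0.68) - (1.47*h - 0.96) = 0.41*h^3 - 7.88*h^2 - 5.15*h + 0.28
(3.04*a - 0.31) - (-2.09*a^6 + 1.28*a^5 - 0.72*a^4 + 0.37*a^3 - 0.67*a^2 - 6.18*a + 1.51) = 2.09*a^6 - 1.28*a^5 + 0.72*a^4 - 0.37*a^3 + 0.67*a^2 + 9.22*a - 1.82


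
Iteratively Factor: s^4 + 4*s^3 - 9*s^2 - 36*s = (s + 3)*(s^3 + s^2 - 12*s) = (s + 3)*(s + 4)*(s^2 - 3*s) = (s - 3)*(s + 3)*(s + 4)*(s)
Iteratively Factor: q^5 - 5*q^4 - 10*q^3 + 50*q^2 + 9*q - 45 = (q + 3)*(q^4 - 8*q^3 + 14*q^2 + 8*q - 15) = (q - 5)*(q + 3)*(q^3 - 3*q^2 - q + 3) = (q - 5)*(q + 1)*(q + 3)*(q^2 - 4*q + 3) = (q - 5)*(q - 1)*(q + 1)*(q + 3)*(q - 3)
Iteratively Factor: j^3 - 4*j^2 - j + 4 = (j + 1)*(j^2 - 5*j + 4) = (j - 4)*(j + 1)*(j - 1)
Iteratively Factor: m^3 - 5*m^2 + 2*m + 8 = (m - 2)*(m^2 - 3*m - 4) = (m - 4)*(m - 2)*(m + 1)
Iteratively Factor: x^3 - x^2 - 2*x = (x + 1)*(x^2 - 2*x) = x*(x + 1)*(x - 2)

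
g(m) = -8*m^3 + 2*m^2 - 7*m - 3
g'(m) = -24*m^2 + 4*m - 7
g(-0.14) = -1.96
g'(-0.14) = -8.03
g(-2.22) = 109.93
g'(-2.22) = -134.16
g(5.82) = -1553.09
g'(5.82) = -796.66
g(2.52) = -135.96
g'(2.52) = -149.33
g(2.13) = -86.14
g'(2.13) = -107.37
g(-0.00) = -3.00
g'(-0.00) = -7.00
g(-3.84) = 506.36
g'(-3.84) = -376.25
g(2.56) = -142.03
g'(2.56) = -154.05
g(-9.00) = 6054.00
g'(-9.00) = -1987.00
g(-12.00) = 14193.00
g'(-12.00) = -3511.00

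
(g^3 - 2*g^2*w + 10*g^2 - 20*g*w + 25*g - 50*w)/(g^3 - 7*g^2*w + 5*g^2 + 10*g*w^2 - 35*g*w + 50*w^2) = (-g - 5)/(-g + 5*w)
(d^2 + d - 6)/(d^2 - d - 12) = (d - 2)/(d - 4)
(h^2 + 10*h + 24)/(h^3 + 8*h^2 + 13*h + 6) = (h + 4)/(h^2 + 2*h + 1)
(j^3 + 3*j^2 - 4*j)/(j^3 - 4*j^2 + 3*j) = (j + 4)/(j - 3)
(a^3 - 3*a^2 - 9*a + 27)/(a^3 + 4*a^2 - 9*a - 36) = (a - 3)/(a + 4)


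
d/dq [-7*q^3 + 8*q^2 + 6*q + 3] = -21*q^2 + 16*q + 6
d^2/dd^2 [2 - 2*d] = 0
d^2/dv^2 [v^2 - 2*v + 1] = 2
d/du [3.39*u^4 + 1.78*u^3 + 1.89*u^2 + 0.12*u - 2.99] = 13.56*u^3 + 5.34*u^2 + 3.78*u + 0.12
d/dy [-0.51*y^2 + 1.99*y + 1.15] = 1.99 - 1.02*y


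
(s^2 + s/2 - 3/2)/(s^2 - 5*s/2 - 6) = (s - 1)/(s - 4)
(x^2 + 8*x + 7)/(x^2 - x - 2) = (x + 7)/(x - 2)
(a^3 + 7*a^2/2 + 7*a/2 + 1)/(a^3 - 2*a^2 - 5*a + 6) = (2*a^2 + 3*a + 1)/(2*(a^2 - 4*a + 3))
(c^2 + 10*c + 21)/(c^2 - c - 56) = (c + 3)/(c - 8)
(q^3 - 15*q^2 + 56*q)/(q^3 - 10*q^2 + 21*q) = (q - 8)/(q - 3)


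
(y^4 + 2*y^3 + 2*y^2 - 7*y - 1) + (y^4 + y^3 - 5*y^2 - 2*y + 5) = 2*y^4 + 3*y^3 - 3*y^2 - 9*y + 4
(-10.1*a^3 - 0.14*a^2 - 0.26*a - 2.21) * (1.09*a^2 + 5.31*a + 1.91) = -11.009*a^5 - 53.7836*a^4 - 20.3178*a^3 - 4.0569*a^2 - 12.2317*a - 4.2211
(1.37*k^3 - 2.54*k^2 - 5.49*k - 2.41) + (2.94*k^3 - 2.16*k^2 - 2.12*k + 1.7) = 4.31*k^3 - 4.7*k^2 - 7.61*k - 0.71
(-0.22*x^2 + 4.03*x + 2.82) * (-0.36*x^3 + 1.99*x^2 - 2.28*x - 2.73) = 0.0792*x^5 - 1.8886*x^4 + 7.5061*x^3 - 2.976*x^2 - 17.4315*x - 7.6986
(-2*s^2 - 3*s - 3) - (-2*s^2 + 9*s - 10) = 7 - 12*s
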